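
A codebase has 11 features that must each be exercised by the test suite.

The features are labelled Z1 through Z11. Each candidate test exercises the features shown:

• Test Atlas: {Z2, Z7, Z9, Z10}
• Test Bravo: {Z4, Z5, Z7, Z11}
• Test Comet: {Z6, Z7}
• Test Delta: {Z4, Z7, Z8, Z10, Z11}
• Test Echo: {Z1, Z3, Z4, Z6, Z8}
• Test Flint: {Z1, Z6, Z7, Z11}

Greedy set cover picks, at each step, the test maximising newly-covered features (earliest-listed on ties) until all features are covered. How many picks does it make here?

4

Greedy: pick Delta (covers 5 new) → pick Echo (covers 3 new) → pick Atlas (covers 2 new) → pick Bravo (covers 1 new). Total picks: 4.
(The true minimum cover uses only 3 tests, so greedy is not optimal here.)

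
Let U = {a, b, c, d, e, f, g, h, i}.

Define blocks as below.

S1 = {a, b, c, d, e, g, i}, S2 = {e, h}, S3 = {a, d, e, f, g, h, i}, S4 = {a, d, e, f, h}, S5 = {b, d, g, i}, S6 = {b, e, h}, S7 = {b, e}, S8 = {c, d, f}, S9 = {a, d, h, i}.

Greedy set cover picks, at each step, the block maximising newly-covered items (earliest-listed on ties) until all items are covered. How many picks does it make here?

2

Greedy: pick S1 (covers 7 new) → pick S3 (covers 2 new). Total picks: 2.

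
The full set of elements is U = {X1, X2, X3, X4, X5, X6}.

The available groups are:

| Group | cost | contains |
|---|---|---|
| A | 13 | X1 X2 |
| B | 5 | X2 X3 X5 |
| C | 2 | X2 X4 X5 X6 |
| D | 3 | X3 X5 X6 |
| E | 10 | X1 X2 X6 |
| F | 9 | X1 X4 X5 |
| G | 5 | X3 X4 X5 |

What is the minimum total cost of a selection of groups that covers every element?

C, D, F together cover every element (C ∪ D ∪ F = {X1, X2, X3, X4, X5, X6}); total cost 2 + 3 + 9 = 14.
No covering selection has total cost below 14.

14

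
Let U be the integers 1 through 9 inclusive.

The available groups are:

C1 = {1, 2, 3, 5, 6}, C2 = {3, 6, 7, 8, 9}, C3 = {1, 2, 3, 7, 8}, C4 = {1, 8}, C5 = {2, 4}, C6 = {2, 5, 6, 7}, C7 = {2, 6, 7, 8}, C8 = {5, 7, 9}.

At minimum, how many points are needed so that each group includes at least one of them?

3

H = {2, 8, 9} meets every group (each contains at least one member of H), and |H| = 3.
The groups C4, C5, C8 are pairwise disjoint, so any hitting set needs a separate point for each — at least 3. Hence 3 is optimal.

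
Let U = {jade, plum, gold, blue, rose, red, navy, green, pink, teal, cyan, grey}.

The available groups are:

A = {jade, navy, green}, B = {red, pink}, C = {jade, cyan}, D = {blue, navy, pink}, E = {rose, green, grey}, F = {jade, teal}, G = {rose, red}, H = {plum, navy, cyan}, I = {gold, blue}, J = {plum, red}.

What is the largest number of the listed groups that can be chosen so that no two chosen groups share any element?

B, E, F, H, I are pairwise disjoint (B={red,pink}; E={rose,green,grey}; F={jade,teal}; H={plum,navy,cyan}; I={gold,blue}).
Every remaining group overlaps one of these, and no 6 of the listed groups are pairwise disjoint, so 5 is the maximum.

5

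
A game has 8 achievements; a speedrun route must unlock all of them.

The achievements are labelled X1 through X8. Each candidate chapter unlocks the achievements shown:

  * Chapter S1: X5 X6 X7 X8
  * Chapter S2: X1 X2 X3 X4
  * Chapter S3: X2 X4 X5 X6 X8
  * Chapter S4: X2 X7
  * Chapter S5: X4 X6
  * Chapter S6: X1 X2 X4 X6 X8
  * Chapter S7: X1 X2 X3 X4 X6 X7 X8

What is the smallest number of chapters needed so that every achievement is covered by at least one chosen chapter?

Take {S3, S7}. Their union is {X1, X2, X3, X4, X5, X6, X7, X8}, which is all 8 achievements.
No single chapter has all 8 achievements (the largest, S7, has 7), so 2 is optimal.

2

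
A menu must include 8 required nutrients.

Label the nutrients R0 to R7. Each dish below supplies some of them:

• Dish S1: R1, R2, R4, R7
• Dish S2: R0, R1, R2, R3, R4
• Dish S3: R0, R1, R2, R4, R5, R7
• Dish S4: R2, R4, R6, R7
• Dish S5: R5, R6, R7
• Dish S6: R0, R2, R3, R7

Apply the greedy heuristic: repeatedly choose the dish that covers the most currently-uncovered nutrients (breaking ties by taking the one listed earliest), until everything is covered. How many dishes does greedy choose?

Greedy: pick S3 (covers 6 new) → pick S2 (covers 1 new) → pick S4 (covers 1 new). Total picks: 3.
(The true minimum cover uses only 2 dishes, so greedy is not optimal here.)

3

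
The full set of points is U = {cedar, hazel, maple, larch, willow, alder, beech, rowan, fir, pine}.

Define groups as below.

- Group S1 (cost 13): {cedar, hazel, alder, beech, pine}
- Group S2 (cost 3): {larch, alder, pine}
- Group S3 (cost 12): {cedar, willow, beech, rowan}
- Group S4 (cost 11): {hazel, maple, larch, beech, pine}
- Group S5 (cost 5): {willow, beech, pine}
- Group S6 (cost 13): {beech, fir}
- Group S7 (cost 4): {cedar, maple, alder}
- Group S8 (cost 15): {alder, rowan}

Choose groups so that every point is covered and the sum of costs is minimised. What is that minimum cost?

S2, S3, S4, S6 together cover every point (S2 ∪ S3 ∪ S4 ∪ S6 = {cedar, hazel, maple, larch, willow, alder, beech, rowan, fir, pine}); total cost 3 + 12 + 11 + 13 = 39.
The greedy pick S2, S7, S5, S4, S3, S6 costs 48; no covering selection beats 39.

39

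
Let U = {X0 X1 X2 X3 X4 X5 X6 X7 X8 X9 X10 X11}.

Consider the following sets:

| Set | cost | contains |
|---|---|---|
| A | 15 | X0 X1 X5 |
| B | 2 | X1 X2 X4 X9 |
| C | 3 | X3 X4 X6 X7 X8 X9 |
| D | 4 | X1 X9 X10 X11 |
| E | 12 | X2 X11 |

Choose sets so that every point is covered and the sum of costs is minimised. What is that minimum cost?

24

A, B, C, D together cover every point (A ∪ B ∪ C ∪ D = {X0, X1, X2, X3, X4, X5, X6, X7, X8, X9, X10, X11}); total cost 15 + 2 + 3 + 4 = 24.
No covering selection has total cost below 24.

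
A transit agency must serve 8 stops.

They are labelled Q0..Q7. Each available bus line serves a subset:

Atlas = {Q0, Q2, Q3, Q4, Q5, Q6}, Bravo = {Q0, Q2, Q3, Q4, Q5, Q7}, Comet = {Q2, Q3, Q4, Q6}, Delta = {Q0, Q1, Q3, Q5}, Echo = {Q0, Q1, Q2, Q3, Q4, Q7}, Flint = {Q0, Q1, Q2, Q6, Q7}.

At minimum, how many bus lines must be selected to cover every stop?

2

Take {Atlas, Flint}. Their union is {Q0, Q1, Q2, Q3, Q4, Q5, Q6, Q7}, which is all 8 stops.
No single bus line has all 8 stops (the largest, Atlas, has 6), so 2 is optimal.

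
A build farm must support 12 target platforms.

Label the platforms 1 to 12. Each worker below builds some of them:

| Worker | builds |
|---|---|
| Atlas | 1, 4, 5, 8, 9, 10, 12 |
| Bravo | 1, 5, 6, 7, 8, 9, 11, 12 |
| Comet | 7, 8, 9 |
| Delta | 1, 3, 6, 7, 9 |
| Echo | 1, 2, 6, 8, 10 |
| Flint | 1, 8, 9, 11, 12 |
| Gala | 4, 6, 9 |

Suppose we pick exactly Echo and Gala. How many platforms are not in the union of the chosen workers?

5

Union of Echo, Gala = {1, 2, 4, 6, 8, 9, 10}.
Not covered: 3, 5, 7, 11, 12 — 5 platforms.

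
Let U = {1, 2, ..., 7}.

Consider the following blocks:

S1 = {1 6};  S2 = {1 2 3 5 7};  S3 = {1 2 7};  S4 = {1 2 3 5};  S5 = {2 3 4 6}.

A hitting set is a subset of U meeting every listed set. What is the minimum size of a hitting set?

2

H = {1, 6} meets every block (each contains at least one member of H), and |H| = 2.
No single item lies in every block, so at least 2 are needed and 2 is optimal.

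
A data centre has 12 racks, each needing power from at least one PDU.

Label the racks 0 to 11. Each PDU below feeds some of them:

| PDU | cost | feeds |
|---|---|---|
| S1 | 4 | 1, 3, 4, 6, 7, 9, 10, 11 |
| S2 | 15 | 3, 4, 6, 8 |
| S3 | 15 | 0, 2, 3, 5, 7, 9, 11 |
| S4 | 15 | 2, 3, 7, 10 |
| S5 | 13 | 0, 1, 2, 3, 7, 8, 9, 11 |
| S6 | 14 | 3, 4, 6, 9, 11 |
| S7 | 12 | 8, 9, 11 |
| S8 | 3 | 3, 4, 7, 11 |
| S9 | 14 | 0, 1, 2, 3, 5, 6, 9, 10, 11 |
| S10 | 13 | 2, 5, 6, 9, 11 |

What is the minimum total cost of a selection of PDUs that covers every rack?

S7, S8, S9 together cover every rack (S7 ∪ S8 ∪ S9 = {0, 1, 2, 3, 4, 5, 6, 7, 8, 9, 10, 11}); total cost 12 + 3 + 14 = 29.
The greedy pick S1, S5, S10 costs 30; no covering selection beats 29.

29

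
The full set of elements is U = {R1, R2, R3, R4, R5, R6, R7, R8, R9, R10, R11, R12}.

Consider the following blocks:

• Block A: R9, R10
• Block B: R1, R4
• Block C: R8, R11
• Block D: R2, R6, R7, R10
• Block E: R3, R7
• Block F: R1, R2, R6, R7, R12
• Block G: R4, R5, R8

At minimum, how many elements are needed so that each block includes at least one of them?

The 4 elements {R4, R7, R8, R10} hit every block.
The blocks A, B, C, E are pairwise disjoint, so any hitting set needs a separate element for each — at least 4. Hence 4 is optimal.

4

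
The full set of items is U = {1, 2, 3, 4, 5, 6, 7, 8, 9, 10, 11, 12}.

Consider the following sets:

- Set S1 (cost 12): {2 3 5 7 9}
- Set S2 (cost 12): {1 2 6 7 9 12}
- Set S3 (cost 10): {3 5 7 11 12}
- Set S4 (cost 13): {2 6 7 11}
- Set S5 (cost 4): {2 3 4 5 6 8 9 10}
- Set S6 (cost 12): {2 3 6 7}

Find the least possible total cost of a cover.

26

S2, S3, S5 together cover every item (S2 ∪ S3 ∪ S5 = {1, 2, 3, 4, 5, 6, 7, 8, 9, 10, 11, 12}); total cost 12 + 10 + 4 = 26.
No covering selection has total cost below 26.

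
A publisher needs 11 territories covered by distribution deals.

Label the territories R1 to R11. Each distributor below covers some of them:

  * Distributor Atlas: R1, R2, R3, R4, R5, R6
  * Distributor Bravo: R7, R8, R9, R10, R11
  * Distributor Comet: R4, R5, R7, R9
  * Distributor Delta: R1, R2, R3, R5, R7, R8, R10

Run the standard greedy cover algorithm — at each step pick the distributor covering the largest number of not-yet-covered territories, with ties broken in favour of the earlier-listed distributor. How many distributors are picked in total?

Greedy: pick Delta (covers 7 new) → pick Atlas (covers 2 new) → pick Bravo (covers 2 new). Total picks: 3.
(The true minimum cover uses only 2 distributors, so greedy is not optimal here.)

3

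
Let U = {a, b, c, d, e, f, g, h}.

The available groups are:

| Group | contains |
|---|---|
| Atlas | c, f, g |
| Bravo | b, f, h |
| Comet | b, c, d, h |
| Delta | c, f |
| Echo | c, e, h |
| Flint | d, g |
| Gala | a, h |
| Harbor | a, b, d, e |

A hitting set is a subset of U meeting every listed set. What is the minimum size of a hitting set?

3

Take T = {c, d, h}. Each listed group contains at least one of these, so T is a hitting set of size 3.
The groups Delta, Flint, Gala are pairwise disjoint, so any hitting set needs a separate element for each — at least 3. Hence 3 is optimal.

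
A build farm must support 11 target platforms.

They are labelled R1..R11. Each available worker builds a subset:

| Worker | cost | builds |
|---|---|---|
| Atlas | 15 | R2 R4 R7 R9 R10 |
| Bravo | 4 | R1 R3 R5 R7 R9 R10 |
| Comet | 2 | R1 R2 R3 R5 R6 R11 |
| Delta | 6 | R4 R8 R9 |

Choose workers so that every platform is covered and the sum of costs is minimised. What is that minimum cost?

12

Bravo, Comet, Delta together cover every platform (Bravo ∪ Comet ∪ Delta = {R1, R2, R3, R4, R5, R6, R7, R8, R9, R10, R11}); total cost 4 + 2 + 6 = 12.
No covering selection has total cost below 12.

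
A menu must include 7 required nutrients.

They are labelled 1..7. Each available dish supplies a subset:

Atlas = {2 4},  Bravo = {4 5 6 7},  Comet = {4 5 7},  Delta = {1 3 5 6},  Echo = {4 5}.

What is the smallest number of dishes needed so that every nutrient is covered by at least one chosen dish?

3

Atlas and Comet and Delta together: Atlas ∪ Comet ∪ Delta = {1, 2, 3, 4, 5, 6, 7} — every nutrient is covered.
Only Delta contains 1, so Delta is forced; the remaining 3 nutrients need at least 2 more dishes (each remaining dish adds at most 2) — so at least 3 dishes are needed, and 3 is optimal.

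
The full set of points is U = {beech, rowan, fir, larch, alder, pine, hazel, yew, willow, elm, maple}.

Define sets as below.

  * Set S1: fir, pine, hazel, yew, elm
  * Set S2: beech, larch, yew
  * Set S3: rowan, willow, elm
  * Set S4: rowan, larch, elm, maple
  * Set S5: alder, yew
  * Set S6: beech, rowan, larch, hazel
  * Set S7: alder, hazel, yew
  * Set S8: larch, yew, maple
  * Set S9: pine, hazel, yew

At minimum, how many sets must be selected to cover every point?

5

Take {S1, S2, S3, S4, S7}. Their union is {beech, rowan, fir, larch, alder, pine, hazel, yew, willow, elm, maple}, which is all 11 points.
No 4 of the 9 sets cover everything (all 126 combinations miss at least one point), so 5 is optimal.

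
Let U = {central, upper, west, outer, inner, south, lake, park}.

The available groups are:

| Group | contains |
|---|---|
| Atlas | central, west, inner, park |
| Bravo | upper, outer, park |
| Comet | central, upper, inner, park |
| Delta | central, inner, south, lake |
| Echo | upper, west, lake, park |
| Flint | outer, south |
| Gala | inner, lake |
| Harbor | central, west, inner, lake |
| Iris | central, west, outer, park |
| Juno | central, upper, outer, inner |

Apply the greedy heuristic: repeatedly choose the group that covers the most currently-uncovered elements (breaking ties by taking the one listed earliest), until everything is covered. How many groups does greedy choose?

Greedy: pick Atlas (covers 4 new) → pick Bravo (covers 2 new) → pick Delta (covers 2 new). Total picks: 3.

3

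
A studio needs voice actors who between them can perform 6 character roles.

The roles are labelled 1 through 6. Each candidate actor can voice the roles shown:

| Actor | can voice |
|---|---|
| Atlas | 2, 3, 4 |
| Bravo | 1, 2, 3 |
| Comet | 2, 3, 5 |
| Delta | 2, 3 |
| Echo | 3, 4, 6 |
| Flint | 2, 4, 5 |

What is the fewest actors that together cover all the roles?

Take {Bravo, Comet, Echo}. Their union is {1, 2, 3, 4, 5, 6}, which is all 6 roles.
Only Bravo contains 1, so Bravo is forced; the remaining 3 roles need at least 2 more actors (each remaining actor adds at most 2) — so at least 3 actors are needed, and 3 is optimal.

3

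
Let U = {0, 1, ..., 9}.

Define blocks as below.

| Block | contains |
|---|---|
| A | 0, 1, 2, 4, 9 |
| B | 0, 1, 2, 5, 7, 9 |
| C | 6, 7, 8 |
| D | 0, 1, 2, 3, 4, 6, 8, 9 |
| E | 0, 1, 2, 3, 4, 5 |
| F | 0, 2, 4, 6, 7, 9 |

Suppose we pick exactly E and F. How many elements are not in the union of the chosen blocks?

1

Union of E, F = {0, 1, 2, 3, 4, 5, 6, 7, 9}.
Not covered: 8 — 1 element.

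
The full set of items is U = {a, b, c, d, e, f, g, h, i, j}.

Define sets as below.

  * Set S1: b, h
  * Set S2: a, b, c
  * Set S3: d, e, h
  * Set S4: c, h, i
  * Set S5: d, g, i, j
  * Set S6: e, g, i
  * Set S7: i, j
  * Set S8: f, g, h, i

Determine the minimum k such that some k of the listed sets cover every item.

Take {S2, S5, S6, S8}. Their union is {a, b, c, d, e, f, g, h, i, j}, which is all 10 items.
No 3 of the 8 sets cover everything (all 56 combinations miss at least one item), so 4 is optimal.

4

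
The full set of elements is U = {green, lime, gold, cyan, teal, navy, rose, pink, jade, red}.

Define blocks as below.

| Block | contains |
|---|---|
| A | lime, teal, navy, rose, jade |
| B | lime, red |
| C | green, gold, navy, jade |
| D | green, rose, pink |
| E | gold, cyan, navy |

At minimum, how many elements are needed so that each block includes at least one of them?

3

The 3 elements {gold, rose, red} hit every block.
The blocks B, D, E are pairwise disjoint, so any hitting set needs a separate element for each — at least 3. Hence 3 is optimal.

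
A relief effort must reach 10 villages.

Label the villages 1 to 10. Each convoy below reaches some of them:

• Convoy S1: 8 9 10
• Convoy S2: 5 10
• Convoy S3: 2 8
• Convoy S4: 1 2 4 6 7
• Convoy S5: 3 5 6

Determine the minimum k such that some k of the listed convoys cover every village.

Take {S1, S4, S5}. Their union is {1, 2, 3, 4, 5, 6, 7, 8, 9, 10}, which is all 10 villages.
Only S4 contains 1, so S4 is forced; the remaining 5 villages need at least 2 more convoys (each remaining convoy adds at most 3) — so at least 3 convoys are needed, and 3 is optimal.

3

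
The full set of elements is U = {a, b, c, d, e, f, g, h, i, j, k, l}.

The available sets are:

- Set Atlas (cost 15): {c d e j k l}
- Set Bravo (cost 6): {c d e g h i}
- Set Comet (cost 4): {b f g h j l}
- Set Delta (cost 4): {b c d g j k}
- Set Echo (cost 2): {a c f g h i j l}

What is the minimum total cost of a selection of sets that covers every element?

12

Bravo, Delta, Echo together cover every element (Bravo ∪ Delta ∪ Echo = {a, b, c, d, e, f, g, h, i, j, k, l}); total cost 6 + 4 + 2 = 12.
No covering selection has total cost below 12.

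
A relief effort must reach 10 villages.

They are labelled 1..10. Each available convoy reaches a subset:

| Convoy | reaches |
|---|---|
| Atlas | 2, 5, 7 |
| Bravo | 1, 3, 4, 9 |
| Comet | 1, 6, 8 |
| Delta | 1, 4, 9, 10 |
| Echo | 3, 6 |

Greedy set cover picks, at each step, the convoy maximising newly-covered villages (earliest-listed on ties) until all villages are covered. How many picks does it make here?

Greedy: pick Bravo (covers 4 new) → pick Atlas (covers 3 new) → pick Comet (covers 2 new) → pick Delta (covers 1 new). Total picks: 4.

4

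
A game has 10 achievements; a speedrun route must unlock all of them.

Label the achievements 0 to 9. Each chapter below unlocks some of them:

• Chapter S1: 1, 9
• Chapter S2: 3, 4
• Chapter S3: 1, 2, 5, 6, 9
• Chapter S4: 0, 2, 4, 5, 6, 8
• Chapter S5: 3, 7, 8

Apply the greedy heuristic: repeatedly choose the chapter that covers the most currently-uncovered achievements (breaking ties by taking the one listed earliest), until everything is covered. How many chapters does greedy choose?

3

Greedy: pick S4 (covers 6 new) → pick S1 (covers 2 new) → pick S5 (covers 2 new). Total picks: 3.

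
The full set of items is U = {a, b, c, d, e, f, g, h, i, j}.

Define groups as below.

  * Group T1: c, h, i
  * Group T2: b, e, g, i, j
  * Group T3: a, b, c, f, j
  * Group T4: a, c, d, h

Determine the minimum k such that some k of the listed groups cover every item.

3

Take {T2, T3, T4}. Their union is {a, b, c, d, e, f, g, h, i, j}, which is all 10 items.
Only T4 contains d, so T4 is forced; the remaining 6 items need at least 2 more groups (each remaining group adds at most 5) — so at least 3 groups are needed, and 3 is optimal.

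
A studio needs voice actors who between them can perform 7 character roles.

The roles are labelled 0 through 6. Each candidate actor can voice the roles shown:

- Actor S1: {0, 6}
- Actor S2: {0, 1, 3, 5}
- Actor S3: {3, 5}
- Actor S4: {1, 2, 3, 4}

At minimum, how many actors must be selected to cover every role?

S1 and S2 and S4 together: S1 ∪ S2 ∪ S4 = {0, 1, 2, 3, 4, 5, 6} — every role is covered.
Only S4 contains 2, so S4 is forced; the remaining 3 roles need at least 2 more actors (each remaining actor adds at most 2) — so at least 3 actors are needed, and 3 is optimal.

3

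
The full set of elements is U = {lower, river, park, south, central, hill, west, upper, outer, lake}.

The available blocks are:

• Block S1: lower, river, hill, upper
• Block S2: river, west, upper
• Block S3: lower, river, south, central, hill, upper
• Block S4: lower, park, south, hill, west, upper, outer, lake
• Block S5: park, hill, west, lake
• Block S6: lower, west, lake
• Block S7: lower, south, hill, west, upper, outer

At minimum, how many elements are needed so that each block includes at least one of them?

Take H = {upper, lake}. Each listed block contains at least one of these, so H is a hitting set of size 2.
No single element lies in every block, so at least 2 are needed and 2 is optimal.

2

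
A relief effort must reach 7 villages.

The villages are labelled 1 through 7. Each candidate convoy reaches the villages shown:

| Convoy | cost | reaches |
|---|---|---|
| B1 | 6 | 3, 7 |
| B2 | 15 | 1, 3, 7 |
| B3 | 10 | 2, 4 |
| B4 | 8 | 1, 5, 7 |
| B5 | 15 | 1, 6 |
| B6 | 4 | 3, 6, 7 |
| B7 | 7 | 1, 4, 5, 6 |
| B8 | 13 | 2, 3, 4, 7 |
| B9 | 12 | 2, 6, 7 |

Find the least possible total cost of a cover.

20

B7, B8 together cover every village (B7 ∪ B8 = {1, 2, 3, 4, 5, 6, 7}); total cost 7 + 13 = 20.
The greedy pick B6, B7, B3 costs 21; no covering selection beats 20.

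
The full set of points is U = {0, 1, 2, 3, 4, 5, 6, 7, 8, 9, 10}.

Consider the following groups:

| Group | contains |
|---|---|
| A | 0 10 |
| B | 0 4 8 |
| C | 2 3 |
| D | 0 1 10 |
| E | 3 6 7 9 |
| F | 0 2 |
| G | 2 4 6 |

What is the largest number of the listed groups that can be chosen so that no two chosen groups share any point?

2

D, G are pairwise disjoint (D={0,1,10}; G={2,4,6}).
Every remaining group overlaps one of these, and no 3 of the listed groups are pairwise disjoint, so 2 is the maximum.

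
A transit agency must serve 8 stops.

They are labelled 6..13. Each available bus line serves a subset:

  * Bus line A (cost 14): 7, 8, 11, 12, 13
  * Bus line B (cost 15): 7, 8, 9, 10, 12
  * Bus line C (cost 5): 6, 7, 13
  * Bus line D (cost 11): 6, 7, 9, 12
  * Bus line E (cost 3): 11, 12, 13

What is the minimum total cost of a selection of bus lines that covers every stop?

B, C, E together cover every stop (B ∪ C ∪ E = {6, 7, 8, 9, 10, 11, 12, 13}); total cost 15 + 5 + 3 = 23.
No covering selection has total cost below 23.

23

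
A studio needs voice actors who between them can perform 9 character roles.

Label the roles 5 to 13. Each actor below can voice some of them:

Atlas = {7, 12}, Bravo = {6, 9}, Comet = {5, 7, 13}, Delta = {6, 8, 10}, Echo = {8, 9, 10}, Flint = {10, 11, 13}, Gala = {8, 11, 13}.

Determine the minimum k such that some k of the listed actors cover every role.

Atlas and Comet and Delta and Echo and Gala together: Atlas ∪ Comet ∪ Delta ∪ Echo ∪ Gala = {5, 6, 7, 8, 9, 10, 11, 12, 13} — every role is covered.
No 4 of the 7 actors cover everything (all 35 combinations miss at least one role), so 5 is optimal.

5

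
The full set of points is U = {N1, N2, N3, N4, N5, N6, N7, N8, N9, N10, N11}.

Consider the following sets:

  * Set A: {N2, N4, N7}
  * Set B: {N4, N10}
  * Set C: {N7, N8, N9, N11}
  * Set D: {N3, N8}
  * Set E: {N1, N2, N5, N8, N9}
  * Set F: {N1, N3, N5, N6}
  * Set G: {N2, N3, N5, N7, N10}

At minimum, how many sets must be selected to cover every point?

4

B and C and F and G together: B ∪ C ∪ F ∪ G = {N1, N2, N3, N4, N5, N6, N7, N8, N9, N10, N11} — every point is covered.
No 3 of the 7 sets cover everything (all 35 combinations miss at least one point), so 4 is optimal.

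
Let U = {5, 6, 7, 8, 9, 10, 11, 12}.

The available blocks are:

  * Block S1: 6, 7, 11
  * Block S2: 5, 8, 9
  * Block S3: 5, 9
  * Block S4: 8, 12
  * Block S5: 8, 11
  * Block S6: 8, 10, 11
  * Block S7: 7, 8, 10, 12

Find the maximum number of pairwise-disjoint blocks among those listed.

3

S1, S3, S4 are pairwise disjoint (S1={6,7,11}; S3={5,9}; S4={8,12}).
Every remaining block overlaps one of these, and no 4 of the listed blocks are pairwise disjoint, so 3 is the maximum.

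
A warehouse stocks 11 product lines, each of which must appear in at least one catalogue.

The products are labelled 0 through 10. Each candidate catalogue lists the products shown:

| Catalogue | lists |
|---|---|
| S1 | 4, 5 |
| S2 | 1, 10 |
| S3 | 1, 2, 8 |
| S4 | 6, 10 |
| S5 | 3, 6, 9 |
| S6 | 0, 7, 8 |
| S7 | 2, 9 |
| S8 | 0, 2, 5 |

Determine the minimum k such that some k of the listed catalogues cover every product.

Take {S1, S2, S3, S5, S6}. Their union is {0, 1, 2, 3, 4, 5, 6, 7, 8, 9, 10}, which is all 11 products.
No 4 of the 8 catalogues cover everything (all 70 combinations miss at least one product), so 5 is optimal.

5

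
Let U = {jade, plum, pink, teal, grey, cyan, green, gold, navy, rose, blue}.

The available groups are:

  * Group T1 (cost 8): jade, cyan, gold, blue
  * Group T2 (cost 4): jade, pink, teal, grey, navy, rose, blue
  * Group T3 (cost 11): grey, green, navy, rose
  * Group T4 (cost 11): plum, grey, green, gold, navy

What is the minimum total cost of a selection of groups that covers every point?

T1, T2, T4 together cover every point (T1 ∪ T2 ∪ T4 = {jade, plum, pink, teal, grey, cyan, green, gold, navy, rose, blue}); total cost 8 + 4 + 11 = 23.
No covering selection has total cost below 23.

23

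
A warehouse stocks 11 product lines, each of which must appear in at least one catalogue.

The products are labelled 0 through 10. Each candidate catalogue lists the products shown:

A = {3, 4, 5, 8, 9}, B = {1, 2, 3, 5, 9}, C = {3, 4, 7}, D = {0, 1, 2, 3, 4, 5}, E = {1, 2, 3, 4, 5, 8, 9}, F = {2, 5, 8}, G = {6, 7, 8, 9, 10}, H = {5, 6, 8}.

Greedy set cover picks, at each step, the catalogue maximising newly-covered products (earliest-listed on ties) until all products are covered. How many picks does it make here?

Greedy: pick E (covers 7 new) → pick G (covers 3 new) → pick D (covers 1 new). Total picks: 3.
(The true minimum cover uses only 2 catalogues, so greedy is not optimal here.)

3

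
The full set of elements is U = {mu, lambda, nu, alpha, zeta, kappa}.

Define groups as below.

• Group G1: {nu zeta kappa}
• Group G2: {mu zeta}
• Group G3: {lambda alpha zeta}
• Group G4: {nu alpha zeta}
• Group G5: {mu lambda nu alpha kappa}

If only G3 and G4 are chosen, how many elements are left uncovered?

Union of G3, G4 = {lambda, nu, alpha, zeta}.
Not covered: mu, kappa — 2 elements.

2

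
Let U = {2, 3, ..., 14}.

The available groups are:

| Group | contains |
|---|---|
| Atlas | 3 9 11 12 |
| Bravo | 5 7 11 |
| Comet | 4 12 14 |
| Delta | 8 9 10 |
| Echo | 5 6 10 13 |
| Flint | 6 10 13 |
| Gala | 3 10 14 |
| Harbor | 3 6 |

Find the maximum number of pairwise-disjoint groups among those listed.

4

Bravo, Comet, Delta, Harbor are pairwise disjoint (Bravo={5,7,11}; Comet={4,12,14}; Delta={8,9,10}; Harbor={3,6}).
Every remaining group overlaps one of these, and no 5 of the listed groups are pairwise disjoint, so 4 is the maximum.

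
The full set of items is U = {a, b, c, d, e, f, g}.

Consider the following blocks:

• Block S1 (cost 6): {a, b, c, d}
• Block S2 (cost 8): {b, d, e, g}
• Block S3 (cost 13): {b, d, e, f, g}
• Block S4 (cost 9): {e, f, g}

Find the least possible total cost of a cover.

S1, S4 together cover every item (S1 ∪ S4 = {a, b, c, d, e, f, g}); total cost 6 + 9 = 15.
No covering selection has total cost below 15.

15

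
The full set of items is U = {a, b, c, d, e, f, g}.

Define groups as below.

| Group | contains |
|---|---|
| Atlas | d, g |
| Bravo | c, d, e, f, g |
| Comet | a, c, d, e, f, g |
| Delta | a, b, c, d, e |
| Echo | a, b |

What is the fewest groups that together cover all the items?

Bravo and Echo together: Bravo ∪ Echo = {a, b, c, d, e, f, g} — every item is covered.
No single group has all 7 items (the largest, Comet, has 6), so 2 is optimal.

2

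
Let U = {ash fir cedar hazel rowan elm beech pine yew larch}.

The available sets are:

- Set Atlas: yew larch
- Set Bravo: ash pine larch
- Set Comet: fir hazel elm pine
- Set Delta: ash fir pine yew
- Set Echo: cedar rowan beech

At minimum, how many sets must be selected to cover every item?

4

Bravo and Comet and Delta and Echo together: Bravo ∪ Comet ∪ Delta ∪ Echo = {ash, fir, cedar, hazel, rowan, elm, beech, pine, yew, larch} — every item is covered.
No 3 of the 5 sets cover everything (all 10 combinations miss at least one item), so 4 is optimal.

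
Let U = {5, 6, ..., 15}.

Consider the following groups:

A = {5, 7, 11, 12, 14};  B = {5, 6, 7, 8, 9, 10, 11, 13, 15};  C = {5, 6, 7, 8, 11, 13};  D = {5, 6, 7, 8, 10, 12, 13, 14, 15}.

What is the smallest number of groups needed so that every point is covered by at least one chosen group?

2

A and B together: A ∪ B = {5, 6, 7, 8, 9, 10, 11, 12, 13, 14, 15} — every point is covered.
No single group has all 11 points (the largest, B, has 9), so 2 is optimal.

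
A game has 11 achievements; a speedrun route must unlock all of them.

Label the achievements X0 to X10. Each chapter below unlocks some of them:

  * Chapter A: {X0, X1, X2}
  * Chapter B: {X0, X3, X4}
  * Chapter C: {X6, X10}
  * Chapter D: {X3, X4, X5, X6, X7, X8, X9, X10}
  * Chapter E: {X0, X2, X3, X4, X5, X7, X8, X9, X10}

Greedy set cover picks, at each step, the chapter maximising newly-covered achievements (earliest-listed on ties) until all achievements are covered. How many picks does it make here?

3

Greedy: pick E (covers 9 new) → pick A (covers 1 new) → pick C (covers 1 new). Total picks: 3.
(The true minimum cover uses only 2 chapters, so greedy is not optimal here.)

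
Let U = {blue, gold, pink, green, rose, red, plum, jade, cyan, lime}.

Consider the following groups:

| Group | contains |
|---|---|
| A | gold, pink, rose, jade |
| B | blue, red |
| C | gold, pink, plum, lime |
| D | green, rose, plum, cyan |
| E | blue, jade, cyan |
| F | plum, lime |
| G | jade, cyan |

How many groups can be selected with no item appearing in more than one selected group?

B, C, G are pairwise disjoint (B={blue,red}; C={gold,pink,plum,lime}; G={jade,cyan}).
Every remaining group overlaps one of these, and no 4 of the listed groups are pairwise disjoint, so 3 is the maximum.

3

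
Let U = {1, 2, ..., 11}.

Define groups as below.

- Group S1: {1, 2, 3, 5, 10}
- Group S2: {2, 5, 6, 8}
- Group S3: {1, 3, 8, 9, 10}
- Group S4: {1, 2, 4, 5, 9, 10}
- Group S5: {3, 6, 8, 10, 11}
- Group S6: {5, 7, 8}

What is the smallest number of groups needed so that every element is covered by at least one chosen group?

S4, S5, and S6 cover everything between them: the union {1, 2, 3, 4, 5, 6, 7, 8, 9, 10, 11} is all of U.
Only S4 contains 4, so S4 is forced; the remaining 5 elements need at least 2 more groups (each remaining group adds at most 4) — so at least 3 groups are needed, and 3 is optimal.

3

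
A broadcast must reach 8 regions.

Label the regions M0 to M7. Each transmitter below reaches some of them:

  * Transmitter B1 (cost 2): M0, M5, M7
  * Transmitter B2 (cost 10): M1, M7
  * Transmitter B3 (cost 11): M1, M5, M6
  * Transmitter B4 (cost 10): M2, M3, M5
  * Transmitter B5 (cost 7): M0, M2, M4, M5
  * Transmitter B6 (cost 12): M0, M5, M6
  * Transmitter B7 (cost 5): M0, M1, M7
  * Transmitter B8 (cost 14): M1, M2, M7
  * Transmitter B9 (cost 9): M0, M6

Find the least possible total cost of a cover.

30

B1, B3, B4, B5 together cover every region (B1 ∪ B3 ∪ B4 ∪ B5 = {M0, M1, M2, M3, M4, M5, M6, M7}); total cost 2 + 11 + 10 + 7 = 30.
The greedy pick B1, B5, B7, B9, B4 costs 33; no covering selection beats 30.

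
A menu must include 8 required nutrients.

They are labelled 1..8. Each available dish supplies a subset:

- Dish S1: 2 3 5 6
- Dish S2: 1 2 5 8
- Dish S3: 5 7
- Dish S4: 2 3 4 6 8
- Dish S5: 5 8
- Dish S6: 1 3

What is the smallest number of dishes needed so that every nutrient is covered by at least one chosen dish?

3

Take {S2, S3, S4}. Their union is {1, 2, 3, 4, 5, 6, 7, 8}, which is all 8 nutrients.
Only S4 contains 4, so S4 is forced; the remaining 3 nutrients need at least 2 more dishes (each remaining dish adds at most 2) — so at least 3 dishes are needed, and 3 is optimal.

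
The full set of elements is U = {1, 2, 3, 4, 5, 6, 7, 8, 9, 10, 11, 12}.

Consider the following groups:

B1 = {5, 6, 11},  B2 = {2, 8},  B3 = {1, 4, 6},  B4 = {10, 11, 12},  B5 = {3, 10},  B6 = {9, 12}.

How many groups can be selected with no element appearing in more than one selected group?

B1, B2, B5, B6 are pairwise disjoint (B1={5,6,11}; B2={2,8}; B5={3,10}; B6={9,12}).
Every remaining group overlaps one of these, and no 5 of the listed groups are pairwise disjoint, so 4 is the maximum.

4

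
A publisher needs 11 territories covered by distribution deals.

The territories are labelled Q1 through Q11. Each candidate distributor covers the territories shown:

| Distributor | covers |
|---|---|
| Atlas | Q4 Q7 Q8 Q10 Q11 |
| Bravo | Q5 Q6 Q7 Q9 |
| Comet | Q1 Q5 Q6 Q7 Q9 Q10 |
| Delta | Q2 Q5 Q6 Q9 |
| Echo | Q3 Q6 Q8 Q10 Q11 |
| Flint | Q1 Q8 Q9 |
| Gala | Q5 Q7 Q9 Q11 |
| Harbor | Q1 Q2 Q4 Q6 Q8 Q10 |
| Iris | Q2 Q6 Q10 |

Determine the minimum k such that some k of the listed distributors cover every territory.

Take {Echo, Gala, Harbor}. Their union is {Q1, Q2, Q3, Q4, Q5, Q6, Q7, Q8, Q9, Q10, Q11}, which is all 11 territories.
Only Echo contains Q3, so Echo is forced; the remaining 6 territories need at least 2 more distributors (each remaining distributor adds at most 4) — so at least 3 distributors are needed, and 3 is optimal.

3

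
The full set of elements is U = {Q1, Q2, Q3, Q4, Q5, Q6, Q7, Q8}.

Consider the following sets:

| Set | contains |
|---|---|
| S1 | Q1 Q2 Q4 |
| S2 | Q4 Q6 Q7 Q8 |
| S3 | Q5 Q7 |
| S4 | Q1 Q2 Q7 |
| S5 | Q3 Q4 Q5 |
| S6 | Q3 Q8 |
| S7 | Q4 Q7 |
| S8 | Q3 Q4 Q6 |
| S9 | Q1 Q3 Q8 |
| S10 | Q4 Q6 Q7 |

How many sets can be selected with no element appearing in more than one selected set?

3

S1, S3, S6 are pairwise disjoint (S1={Q1,Q2,Q4}; S3={Q5,Q7}; S6={Q3,Q8}).
Every remaining set overlaps one of these, and no 4 of the listed sets are pairwise disjoint, so 3 is the maximum.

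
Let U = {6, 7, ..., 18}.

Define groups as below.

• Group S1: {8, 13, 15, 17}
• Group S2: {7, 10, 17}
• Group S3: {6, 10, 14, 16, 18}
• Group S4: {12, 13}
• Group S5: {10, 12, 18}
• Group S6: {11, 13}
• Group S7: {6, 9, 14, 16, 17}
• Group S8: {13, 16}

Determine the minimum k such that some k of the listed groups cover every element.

S1 and S2 and S5 and S6 and S7 together: S1 ∪ S2 ∪ S5 ∪ S6 ∪ S7 = {6, 7, 8, 9, 10, 11, 12, 13, 14, 15, 16, 17, 18} — every element is covered.
No 4 of the 8 groups cover everything (all 70 combinations miss at least one element), so 5 is optimal.

5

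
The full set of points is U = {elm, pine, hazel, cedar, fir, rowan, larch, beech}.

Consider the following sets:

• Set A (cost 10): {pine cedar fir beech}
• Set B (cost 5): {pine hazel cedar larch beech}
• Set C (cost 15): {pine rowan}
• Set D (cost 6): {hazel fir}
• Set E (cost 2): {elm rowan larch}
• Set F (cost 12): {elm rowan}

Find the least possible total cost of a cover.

13

B, D, E together cover every point (B ∪ D ∪ E = {elm, pine, hazel, cedar, fir, rowan, larch, beech}); total cost 5 + 6 + 2 = 13.
No covering selection has total cost below 13.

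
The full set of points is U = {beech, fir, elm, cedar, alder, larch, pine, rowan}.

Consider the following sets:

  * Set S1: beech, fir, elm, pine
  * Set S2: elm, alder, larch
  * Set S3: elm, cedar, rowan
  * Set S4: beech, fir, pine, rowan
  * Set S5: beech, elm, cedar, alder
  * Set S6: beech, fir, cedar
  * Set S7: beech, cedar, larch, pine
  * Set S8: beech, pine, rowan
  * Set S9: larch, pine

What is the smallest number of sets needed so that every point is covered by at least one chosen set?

3

Take {S2, S4, S5}. Their union is {beech, fir, elm, cedar, alder, larch, pine, rowan}, which is all 8 points.
No 2 of the 9 sets cover everything (all 36 combinations miss at least one point), so 3 is optimal.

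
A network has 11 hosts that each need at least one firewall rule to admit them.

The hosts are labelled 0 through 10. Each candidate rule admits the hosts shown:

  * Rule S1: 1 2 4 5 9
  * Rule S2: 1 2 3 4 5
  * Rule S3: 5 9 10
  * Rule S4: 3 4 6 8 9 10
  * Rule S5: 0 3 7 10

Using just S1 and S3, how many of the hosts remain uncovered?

5

Union of S1, S3 = {1, 2, 4, 5, 9, 10}.
Not covered: 0, 3, 6, 7, 8 — 5 hosts.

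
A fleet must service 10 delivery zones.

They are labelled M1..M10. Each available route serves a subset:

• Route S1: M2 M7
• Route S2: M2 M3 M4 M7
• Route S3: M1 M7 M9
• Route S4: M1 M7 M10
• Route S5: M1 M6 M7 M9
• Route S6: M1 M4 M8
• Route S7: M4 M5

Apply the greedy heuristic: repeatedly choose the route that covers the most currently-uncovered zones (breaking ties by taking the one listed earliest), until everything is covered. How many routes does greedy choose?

5

Greedy: pick S2 (covers 4 new) → pick S5 (covers 3 new) → pick S4 (covers 1 new) → pick S6 (covers 1 new) → pick S7 (covers 1 new). Total picks: 5.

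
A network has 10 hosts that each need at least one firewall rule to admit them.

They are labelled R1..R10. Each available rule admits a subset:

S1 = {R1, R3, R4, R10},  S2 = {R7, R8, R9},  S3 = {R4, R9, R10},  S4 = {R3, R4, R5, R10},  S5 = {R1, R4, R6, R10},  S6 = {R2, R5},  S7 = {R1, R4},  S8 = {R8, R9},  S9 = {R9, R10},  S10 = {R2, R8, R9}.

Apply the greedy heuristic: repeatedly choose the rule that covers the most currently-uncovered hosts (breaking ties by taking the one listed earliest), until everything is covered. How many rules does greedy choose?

4

Greedy: pick S1 (covers 4 new) → pick S2 (covers 3 new) → pick S6 (covers 2 new) → pick S5 (covers 1 new). Total picks: 4.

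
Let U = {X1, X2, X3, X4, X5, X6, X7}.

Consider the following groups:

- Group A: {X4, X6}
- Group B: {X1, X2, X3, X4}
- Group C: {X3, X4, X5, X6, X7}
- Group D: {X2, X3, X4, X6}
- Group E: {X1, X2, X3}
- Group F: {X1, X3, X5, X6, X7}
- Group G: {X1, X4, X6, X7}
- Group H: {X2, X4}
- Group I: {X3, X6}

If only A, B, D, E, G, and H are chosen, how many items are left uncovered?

Union of A, B, D, E, G, H = {X1, X2, X3, X4, X6, X7}.
Not covered: X5 — 1 item.

1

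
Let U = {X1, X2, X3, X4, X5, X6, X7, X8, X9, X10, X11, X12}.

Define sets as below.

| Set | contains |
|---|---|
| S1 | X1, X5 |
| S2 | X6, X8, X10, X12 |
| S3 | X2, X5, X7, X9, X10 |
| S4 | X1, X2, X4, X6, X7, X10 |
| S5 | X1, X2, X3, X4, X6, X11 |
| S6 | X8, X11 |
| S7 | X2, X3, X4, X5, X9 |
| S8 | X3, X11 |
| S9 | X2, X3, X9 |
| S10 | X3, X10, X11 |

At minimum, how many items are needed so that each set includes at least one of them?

H = {X1, X8, X9, X11} meets every set (each contains at least one member of H), and |H| = 4.
No choice of 3 items meets every set, so 4 is the minimum.

4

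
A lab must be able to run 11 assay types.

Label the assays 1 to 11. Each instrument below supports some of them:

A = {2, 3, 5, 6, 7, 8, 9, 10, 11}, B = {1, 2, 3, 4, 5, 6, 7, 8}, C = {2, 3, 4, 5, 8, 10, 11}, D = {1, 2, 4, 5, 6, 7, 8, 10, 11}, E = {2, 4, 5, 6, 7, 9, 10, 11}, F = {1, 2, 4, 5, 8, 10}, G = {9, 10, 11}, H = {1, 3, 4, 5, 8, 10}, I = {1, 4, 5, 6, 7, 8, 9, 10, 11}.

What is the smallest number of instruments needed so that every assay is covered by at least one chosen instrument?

2

Take {A, I}. Their union is {1, 2, 3, 4, 5, 6, 7, 8, 9, 10, 11}, which is all 11 assays.
No single instrument has all 11 assays (the largest, A, has 9), so 2 is optimal.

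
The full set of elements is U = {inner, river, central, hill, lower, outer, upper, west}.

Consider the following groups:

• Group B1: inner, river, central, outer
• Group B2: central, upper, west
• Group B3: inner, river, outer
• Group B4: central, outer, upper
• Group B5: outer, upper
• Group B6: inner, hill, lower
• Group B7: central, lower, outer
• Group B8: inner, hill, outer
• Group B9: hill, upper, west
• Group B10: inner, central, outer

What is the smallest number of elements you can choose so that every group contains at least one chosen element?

Take H = {inner, central, upper}. Each listed group contains at least one of these, so H is a hitting set of size 3.
No choice of 2 elements meets every group, so 3 is the minimum.

3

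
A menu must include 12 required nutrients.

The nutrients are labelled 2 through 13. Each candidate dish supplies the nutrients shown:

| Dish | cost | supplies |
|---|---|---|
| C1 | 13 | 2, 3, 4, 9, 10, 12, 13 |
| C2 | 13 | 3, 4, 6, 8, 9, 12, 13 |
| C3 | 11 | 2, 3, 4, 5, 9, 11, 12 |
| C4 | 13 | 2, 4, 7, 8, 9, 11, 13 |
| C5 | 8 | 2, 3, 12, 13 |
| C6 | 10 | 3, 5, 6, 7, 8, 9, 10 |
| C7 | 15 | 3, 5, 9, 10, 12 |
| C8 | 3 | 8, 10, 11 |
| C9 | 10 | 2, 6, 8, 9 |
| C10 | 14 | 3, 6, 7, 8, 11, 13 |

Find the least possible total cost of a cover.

26

C1, C6, C8 together cover every nutrient (C1 ∪ C6 ∪ C8 = {2, 3, 4, 5, 6, 7, 8, 9, 10, 11, 12, 13}); total cost 13 + 10 + 3 = 26.
The greedy pick C8, C3, C10 costs 28; no covering selection beats 26.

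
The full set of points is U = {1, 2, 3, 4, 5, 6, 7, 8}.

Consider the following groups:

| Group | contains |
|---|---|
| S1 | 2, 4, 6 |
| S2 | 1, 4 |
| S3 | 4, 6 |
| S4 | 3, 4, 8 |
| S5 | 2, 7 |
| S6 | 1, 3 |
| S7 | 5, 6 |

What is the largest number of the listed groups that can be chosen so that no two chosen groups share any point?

3

S5, S6, S7 are pairwise disjoint (S5={2,7}; S6={1,3}; S7={5,6}).
Every remaining group overlaps one of these, and no 4 of the listed groups are pairwise disjoint, so 3 is the maximum.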